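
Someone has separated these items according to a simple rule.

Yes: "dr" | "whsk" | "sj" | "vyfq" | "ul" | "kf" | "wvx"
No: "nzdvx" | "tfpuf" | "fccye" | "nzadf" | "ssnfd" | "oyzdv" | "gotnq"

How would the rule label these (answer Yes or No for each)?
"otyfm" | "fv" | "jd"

No, Yes, Yes

The distinguishing property — length ≤ 4 — holds for all the 'Yes' cases and none of the 'No' cases.
"otyfm" → length 5 → No.
"fv" → length 2 → Yes.
"jd" → length 2 → Yes.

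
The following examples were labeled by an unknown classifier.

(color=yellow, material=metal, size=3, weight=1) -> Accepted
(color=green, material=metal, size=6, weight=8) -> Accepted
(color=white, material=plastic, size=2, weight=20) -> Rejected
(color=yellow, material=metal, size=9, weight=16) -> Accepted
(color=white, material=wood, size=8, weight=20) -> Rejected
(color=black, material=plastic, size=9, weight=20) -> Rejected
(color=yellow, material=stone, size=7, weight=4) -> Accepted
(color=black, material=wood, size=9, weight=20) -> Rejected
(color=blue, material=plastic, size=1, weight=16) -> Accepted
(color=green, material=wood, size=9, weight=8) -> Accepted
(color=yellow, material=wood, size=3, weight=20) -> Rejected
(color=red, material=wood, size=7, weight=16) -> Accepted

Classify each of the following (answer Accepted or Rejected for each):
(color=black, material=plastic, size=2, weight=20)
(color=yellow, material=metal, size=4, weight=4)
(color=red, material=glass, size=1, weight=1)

Rejected, Accepted, Accepted

The classifier is using: weight ≤ 16.
(color=black, material=plastic, size=2, weight=20): Rejected (weight = 20).
(color=yellow, material=metal, size=4, weight=4): Accepted (weight = 4).
(color=red, material=glass, size=1, weight=1): Accepted (weight = 1).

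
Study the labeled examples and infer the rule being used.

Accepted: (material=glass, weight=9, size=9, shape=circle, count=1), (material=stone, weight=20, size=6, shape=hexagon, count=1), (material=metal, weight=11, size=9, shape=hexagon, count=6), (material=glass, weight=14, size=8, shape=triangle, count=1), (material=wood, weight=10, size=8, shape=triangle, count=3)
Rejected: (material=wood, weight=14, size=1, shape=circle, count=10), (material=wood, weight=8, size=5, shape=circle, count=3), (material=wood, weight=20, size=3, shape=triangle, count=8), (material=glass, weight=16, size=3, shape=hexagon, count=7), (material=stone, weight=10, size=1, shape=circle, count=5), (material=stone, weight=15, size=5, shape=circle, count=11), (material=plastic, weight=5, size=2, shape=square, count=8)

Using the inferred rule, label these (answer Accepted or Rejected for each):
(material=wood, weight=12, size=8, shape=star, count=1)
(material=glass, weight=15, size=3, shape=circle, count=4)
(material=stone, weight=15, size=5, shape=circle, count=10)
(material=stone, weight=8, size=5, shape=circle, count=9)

Accepted, Rejected, Rejected, Rejected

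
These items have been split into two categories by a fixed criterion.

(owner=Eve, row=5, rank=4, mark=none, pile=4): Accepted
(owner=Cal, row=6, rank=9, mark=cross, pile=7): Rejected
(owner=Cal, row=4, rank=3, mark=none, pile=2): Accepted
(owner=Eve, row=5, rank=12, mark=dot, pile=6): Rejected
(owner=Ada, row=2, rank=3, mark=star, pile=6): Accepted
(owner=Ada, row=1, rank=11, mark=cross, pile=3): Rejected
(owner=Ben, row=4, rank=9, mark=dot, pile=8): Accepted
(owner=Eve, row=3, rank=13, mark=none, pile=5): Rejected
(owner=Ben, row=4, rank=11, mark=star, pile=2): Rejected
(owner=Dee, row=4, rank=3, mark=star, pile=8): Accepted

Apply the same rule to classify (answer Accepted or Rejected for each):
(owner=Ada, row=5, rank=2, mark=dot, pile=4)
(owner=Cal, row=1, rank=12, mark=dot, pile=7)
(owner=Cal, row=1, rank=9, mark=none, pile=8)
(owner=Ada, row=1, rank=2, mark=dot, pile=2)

Every 'Accepted' example satisfies: rank ≤ 9 AND row ≤ 5. None of the 'Rejected' examples do.
(owner=Ada, row=5, rank=2, mark=dot, pile=4): rank = 2, row = 5 — fits, so Accepted.
(owner=Cal, row=1, rank=12, mark=dot, pile=7): rank = 12, row = 1 — does not pass, so Rejected.
(owner=Cal, row=1, rank=9, mark=none, pile=8): rank = 9, row = 1 — fits, so Accepted.
(owner=Ada, row=1, rank=2, mark=dot, pile=2): rank = 2, row = 1 — fits, so Accepted.

Accepted, Rejected, Accepted, Accepted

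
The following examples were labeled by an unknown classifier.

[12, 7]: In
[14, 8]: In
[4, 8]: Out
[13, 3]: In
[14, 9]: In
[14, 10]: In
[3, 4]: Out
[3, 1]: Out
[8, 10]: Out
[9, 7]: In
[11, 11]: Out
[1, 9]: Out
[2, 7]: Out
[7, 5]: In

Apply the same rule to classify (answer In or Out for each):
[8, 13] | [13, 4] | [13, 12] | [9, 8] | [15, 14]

Out, In, In, In, In

The common property of the 'In' items is: first > second AND sum ≥ 7. No 'Out' item has it.
Out: [8, 13], since 8 < 13, 8+13 = 21.
In: [13, 4], since 13 > 4, 13+4 = 17.
In: [13, 12], since 13 > 12, 13+12 = 25.
In: [9, 8], since 9 > 8, 9+8 = 17.
In: [15, 14], since 15 > 14, 15+14 = 29.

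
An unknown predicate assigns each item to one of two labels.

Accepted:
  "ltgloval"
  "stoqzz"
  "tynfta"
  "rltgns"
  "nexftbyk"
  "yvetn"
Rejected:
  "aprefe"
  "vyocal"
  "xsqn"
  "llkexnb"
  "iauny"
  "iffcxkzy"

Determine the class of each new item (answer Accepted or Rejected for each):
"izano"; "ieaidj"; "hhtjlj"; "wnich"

Checking candidate rules against both groups, what survives is: contains 't'.
"izano": no 't', does not fit → Rejected.
"ieaidj": no 't', does not fit → Rejected.
"hhtjlj": has 't', checks out → Accepted.
"wnich": no 't', does not fit → Rejected.

Rejected, Rejected, Accepted, Rejected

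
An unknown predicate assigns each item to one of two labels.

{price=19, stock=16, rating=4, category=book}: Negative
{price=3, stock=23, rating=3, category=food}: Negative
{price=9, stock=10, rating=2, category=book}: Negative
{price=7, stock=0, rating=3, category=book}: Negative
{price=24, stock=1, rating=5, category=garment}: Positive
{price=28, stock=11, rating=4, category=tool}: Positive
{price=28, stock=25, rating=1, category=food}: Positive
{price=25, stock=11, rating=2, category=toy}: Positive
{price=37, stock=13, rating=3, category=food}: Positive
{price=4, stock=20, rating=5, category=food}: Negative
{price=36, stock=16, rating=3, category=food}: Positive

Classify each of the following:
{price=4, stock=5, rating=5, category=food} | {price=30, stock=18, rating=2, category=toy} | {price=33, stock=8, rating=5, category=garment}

Negative, Positive, Positive

A rule that fits every label: price ≥ 24 — true of each 'Positive' example, false of each 'Negative' one.
{price=4, stock=5, rating=5, category=food}: price = 4 — fails this test, so Negative. {price=30, stock=18, rating=2, category=toy}: price = 30 — checks out, so Positive. {price=33, stock=8, rating=5, category=garment}: price = 33 — checks out, so Positive.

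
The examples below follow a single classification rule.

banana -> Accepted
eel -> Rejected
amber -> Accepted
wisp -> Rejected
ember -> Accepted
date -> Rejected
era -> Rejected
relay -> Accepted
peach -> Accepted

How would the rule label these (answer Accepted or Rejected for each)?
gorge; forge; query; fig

Rule: length ≥ 5. This holds for each 'Accepted' example and fails for each 'Rejected' one.

Accepted, Accepted, Accepted, Rejected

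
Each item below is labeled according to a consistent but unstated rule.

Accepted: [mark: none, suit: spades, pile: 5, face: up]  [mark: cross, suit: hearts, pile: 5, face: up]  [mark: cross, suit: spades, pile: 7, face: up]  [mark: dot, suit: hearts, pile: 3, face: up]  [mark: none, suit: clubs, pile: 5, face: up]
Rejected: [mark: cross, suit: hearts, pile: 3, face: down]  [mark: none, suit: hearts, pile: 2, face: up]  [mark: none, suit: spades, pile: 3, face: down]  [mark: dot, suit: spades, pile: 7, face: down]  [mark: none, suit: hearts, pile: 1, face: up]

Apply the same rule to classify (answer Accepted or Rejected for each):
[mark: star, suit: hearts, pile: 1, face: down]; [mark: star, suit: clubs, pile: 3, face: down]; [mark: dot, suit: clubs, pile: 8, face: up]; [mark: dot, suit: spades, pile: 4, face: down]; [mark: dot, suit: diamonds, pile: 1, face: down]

Rejected, Rejected, Accepted, Rejected, Rejected

The simplest hypothesis consistent with all the labels is: face is up AND pile ≥ 3.
[mark: star, suit: hearts, pile: 1, face: down] → face is down, pile = 1 → Rejected. [mark: star, suit: clubs, pile: 3, face: down] → face is down, pile = 3 → Rejected. [mark: dot, suit: clubs, pile: 8, face: up] → face is up, pile = 8 → Accepted. [mark: dot, suit: spades, pile: 4, face: down] → face is down, pile = 4 → Rejected. [mark: dot, suit: diamonds, pile: 1, face: down] → face is down, pile = 1 → Rejected.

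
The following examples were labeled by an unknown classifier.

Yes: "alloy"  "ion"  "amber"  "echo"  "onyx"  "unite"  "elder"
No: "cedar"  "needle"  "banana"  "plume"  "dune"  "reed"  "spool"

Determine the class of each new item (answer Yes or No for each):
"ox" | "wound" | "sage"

Yes, No, No

The distinguishing property — starts with a vowel — holds for all the 'Yes' cases and none of the 'No' cases.
"ox" → starts with 'o' → Yes. "wound" → starts with 'w' → No. "sage" → starts with 's' → No.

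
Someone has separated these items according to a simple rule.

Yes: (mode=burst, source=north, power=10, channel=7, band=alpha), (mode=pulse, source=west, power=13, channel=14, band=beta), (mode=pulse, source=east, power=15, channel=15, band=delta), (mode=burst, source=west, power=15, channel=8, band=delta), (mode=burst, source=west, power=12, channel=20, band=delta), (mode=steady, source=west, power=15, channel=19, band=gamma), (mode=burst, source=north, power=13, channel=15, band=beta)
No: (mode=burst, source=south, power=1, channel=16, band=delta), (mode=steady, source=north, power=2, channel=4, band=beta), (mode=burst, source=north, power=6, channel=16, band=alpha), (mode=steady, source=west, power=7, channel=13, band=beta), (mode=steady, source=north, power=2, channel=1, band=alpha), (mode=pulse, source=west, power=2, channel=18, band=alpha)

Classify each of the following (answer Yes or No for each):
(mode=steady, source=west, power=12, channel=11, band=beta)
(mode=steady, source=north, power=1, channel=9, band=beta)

One predicate separates the groups cleanly: power ≥ 10.
(mode=steady, source=west, power=12, channel=11, band=beta): power = 12, has this property → Yes. (mode=steady, source=north, power=1, channel=9, band=beta): power = 1, does not satisfy this → No.

Yes, No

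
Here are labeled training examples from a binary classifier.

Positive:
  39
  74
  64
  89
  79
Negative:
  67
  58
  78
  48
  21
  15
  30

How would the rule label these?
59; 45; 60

Positive, Negative, Negative

Every 'Positive' example satisfies: ≡ 4 (mod 5). None of the 'Negative' examples do.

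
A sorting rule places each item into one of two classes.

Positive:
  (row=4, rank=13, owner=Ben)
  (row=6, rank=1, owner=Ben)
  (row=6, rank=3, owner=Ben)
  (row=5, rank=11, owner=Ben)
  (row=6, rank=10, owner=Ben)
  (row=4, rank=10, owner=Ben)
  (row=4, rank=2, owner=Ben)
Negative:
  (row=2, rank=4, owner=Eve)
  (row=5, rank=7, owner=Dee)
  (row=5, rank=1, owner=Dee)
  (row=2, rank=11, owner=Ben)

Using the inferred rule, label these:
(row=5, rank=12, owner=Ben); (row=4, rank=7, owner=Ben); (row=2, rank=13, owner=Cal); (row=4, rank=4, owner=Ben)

Every 'Positive' example satisfies: owner is Ben AND row ≥ 4. None of the 'Negative' examples do.
Positive: (row=5, rank=12, owner=Ben), since owner is Ben, row = 5.
Positive: (row=4, rank=7, owner=Ben), since owner is Ben, row = 4.
Negative: (row=2, rank=13, owner=Cal), since owner is Cal, row = 2.
Positive: (row=4, rank=4, owner=Ben), since owner is Ben, row = 4.

Positive, Positive, Negative, Positive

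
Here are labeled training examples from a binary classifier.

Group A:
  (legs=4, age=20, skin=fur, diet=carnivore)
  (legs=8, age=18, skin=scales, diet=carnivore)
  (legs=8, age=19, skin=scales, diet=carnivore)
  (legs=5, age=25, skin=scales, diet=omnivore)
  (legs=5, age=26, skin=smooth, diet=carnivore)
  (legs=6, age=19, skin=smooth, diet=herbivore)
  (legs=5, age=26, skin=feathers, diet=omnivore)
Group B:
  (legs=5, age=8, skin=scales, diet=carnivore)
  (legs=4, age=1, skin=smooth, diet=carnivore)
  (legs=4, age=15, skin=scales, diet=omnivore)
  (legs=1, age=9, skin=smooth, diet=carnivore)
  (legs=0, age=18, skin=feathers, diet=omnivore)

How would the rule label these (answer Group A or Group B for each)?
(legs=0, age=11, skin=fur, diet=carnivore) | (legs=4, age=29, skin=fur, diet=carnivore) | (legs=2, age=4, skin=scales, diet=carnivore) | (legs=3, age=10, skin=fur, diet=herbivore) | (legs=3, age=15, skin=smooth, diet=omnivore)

The rule appears to be: age ≥ 18 AND legs ≥ 1.
(legs=0, age=11, skin=fur, diet=carnivore): Group B (age = 11, legs = 0). (legs=4, age=29, skin=fur, diet=carnivore): Group A (age = 29, legs = 4). (legs=2, age=4, skin=scales, diet=carnivore): Group B (age = 4, legs = 2). (legs=3, age=10, skin=fur, diet=herbivore): Group B (age = 10, legs = 3). (legs=3, age=15, skin=smooth, diet=omnivore): Group B (age = 15, legs = 3).

Group B, Group A, Group B, Group B, Group B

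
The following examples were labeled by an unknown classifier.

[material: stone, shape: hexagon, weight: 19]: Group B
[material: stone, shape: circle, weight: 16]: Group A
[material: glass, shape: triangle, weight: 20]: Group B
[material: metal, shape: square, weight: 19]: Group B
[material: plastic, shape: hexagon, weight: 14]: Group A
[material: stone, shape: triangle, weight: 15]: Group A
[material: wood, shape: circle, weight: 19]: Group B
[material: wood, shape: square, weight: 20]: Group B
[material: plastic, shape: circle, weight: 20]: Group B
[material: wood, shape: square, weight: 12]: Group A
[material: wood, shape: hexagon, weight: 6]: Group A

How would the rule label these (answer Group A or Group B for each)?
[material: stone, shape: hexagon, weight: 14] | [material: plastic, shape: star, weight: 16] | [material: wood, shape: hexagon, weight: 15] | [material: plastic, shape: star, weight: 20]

The classifier is using: weight ≤ 16.
[material: stone, shape: hexagon, weight: 14]: weight = 14 — satisfies this, so Group A. [material: plastic, shape: star, weight: 16]: weight = 16 — satisfies this, so Group A. [material: wood, shape: hexagon, weight: 15]: weight = 15 — satisfies this, so Group A. [material: plastic, shape: star, weight: 20]: weight = 20 — fails the rule, so Group B.

Group A, Group A, Group A, Group B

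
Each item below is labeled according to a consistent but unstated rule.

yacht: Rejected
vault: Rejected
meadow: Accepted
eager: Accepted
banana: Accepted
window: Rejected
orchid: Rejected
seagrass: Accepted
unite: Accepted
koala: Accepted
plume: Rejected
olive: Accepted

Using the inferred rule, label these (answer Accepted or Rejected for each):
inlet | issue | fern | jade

Rejected, Accepted, Rejected, Rejected

One predicate separates the groups cleanly: has ≥ 3 vowels.
inlet: 2 vowels, fails the rule → Rejected.
issue: 3 vowels, matches → Accepted.
fern: 1 vowel, fails the rule → Rejected.
jade: 2 vowels, fails the rule → Rejected.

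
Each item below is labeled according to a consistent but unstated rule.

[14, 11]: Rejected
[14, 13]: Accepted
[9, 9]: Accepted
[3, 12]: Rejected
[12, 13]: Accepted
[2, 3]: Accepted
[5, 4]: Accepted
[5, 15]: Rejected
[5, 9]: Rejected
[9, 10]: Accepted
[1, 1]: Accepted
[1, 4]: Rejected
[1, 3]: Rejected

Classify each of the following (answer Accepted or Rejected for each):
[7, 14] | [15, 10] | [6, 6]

Rejected, Rejected, Accepted

The common property of the 'Accepted' items is: |first − second| ≤ 1. No 'Rejected' item has it.
[7, 14]: |7−14| = 7, doesn't match → Rejected. [15, 10]: |15−10| = 5, doesn't match → Rejected. [6, 6]: |6−6| = 0, satisfies this → Accepted.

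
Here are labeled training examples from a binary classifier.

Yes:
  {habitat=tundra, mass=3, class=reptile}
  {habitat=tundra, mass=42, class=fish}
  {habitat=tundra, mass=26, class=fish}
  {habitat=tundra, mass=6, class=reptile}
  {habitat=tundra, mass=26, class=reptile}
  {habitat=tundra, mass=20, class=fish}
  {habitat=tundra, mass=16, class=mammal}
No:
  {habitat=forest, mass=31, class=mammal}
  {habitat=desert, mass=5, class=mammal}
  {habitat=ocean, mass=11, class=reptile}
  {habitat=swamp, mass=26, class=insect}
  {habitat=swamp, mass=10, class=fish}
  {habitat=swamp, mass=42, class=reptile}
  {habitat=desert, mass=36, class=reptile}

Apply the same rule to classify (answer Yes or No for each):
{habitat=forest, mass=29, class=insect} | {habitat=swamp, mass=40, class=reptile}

No, No

All 'Yes' examples share one property — habitat is tundra — and every 'No' example lacks it.
No: {habitat=forest, mass=29, class=insect}, since habitat is forest.
No: {habitat=swamp, mass=40, class=reptile}, since habitat is swamp.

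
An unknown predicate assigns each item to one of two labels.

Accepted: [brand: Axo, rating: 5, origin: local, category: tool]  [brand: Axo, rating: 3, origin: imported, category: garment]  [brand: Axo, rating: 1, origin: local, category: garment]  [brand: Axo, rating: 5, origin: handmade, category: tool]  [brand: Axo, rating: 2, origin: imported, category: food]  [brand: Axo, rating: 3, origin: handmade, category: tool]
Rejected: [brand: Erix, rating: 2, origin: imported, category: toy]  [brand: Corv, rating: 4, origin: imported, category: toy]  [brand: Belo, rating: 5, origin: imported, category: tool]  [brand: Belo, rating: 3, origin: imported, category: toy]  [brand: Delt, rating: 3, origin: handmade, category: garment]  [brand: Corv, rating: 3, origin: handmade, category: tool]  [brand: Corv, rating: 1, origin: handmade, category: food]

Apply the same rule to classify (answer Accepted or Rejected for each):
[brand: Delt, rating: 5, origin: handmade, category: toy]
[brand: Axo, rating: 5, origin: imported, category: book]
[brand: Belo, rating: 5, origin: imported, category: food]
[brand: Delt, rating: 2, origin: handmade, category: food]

Rejected, Accepted, Rejected, Rejected

The rule appears to be: brand is Axo.
Rejected: [brand: Delt, rating: 5, origin: handmade, category: toy], since brand is Delt.
Accepted: [brand: Axo, rating: 5, origin: imported, category: book], since brand is Axo.
Rejected: [brand: Belo, rating: 5, origin: imported, category: food], since brand is Belo.
Rejected: [brand: Delt, rating: 2, origin: handmade, category: food], since brand is Delt.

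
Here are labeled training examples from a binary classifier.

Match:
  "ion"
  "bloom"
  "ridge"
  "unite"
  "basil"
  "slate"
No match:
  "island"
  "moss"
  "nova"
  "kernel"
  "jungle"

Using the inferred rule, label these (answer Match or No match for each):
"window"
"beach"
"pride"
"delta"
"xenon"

All 'Match' examples share one property — odd length — and every 'No match' example lacks it.

No match, Match, Match, Match, Match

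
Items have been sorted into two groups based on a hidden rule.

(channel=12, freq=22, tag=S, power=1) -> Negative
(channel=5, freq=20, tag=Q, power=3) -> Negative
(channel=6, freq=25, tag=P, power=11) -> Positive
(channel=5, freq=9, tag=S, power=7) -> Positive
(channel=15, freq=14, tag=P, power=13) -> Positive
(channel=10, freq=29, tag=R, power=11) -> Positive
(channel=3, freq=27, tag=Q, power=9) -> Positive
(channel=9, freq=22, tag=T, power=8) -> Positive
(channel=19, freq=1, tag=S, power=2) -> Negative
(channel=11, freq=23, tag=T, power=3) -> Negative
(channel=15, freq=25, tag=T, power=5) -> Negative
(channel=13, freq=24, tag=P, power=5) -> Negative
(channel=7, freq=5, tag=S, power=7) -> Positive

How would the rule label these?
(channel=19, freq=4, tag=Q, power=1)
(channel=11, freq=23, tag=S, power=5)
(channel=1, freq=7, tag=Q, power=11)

The simplest hypothesis consistent with all the labels is: power ≥ 7.

Negative, Negative, Positive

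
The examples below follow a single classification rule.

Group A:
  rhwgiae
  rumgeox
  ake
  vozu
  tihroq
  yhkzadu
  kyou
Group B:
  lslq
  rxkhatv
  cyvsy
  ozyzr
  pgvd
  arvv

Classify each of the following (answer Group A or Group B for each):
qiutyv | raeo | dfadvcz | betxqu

Rule: has ≥ 2 vowels. This holds for each 'Group A' example and fails for each 'Group B' one.
qiutyv: 2 vowels — satisfies this, so Group A. raeo: 3 vowels — satisfies this, so Group A. dfadvcz: 1 vowel — doesn't qualify, so Group B. betxqu: 2 vowels — satisfies this, so Group A.

Group A, Group A, Group B, Group A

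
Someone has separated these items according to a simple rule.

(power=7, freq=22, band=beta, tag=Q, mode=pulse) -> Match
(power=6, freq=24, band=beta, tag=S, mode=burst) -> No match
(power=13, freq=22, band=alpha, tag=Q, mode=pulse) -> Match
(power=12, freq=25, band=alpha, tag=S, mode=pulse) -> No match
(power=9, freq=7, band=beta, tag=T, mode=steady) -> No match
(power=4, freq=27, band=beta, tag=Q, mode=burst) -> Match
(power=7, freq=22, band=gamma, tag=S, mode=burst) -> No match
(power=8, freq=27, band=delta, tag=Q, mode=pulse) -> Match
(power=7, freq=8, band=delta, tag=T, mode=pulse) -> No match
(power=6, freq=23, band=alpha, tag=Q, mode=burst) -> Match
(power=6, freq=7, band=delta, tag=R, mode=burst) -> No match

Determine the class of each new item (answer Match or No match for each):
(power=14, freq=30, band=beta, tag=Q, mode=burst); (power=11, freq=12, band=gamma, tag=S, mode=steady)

The classifier is using: tag is Q.
(power=14, freq=30, band=beta, tag=Q, mode=burst) → tag is Q → Match.
(power=11, freq=12, band=gamma, tag=S, mode=steady) → tag is S → No match.

Match, No match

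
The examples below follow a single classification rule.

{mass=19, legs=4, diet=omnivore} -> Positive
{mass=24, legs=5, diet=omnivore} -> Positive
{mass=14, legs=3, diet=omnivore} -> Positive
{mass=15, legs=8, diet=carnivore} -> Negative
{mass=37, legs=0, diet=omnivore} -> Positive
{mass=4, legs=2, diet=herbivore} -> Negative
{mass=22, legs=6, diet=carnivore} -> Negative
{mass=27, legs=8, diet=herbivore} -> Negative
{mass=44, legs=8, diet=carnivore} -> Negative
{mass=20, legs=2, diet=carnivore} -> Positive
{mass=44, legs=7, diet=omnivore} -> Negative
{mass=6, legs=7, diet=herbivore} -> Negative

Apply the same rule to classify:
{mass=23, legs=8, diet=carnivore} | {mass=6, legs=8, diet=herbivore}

Negative, Negative

A rule that fits every label: mass ≥ 6 AND legs ≤ 5 — true of each 'Positive' example, false of each 'Negative' one.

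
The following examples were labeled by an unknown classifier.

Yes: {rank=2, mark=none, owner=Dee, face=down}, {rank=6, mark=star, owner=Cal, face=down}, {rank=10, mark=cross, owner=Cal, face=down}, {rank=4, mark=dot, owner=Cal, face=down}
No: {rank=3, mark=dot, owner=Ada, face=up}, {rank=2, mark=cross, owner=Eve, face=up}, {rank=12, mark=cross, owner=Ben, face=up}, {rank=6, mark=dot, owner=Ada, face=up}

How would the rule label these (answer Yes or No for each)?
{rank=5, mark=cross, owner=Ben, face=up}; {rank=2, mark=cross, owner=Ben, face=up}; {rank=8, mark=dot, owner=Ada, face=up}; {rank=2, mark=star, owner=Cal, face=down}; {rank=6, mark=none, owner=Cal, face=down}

No, No, No, Yes, Yes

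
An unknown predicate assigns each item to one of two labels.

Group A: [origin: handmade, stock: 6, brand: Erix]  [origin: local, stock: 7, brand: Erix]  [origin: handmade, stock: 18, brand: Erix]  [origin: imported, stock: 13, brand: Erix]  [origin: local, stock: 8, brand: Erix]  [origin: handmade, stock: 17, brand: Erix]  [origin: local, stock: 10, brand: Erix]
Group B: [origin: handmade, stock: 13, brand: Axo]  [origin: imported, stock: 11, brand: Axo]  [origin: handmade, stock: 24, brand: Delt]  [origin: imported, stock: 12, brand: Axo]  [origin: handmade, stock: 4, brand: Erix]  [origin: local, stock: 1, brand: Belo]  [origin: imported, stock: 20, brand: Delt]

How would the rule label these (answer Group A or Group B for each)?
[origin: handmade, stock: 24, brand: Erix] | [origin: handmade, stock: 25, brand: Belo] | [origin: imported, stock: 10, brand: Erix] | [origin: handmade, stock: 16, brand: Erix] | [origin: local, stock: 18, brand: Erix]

Every 'Group A' example satisfies: brand is Erix AND stock ≥ 6. None of the 'Group B' examples do.
[origin: handmade, stock: 24, brand: Erix]: Group A (brand is Erix, stock = 24). [origin: handmade, stock: 25, brand: Belo]: Group B (brand is Belo, stock = 25). [origin: imported, stock: 10, brand: Erix]: Group A (brand is Erix, stock = 10). [origin: handmade, stock: 16, brand: Erix]: Group A (brand is Erix, stock = 16). [origin: local, stock: 18, brand: Erix]: Group A (brand is Erix, stock = 18).

Group A, Group B, Group A, Group A, Group A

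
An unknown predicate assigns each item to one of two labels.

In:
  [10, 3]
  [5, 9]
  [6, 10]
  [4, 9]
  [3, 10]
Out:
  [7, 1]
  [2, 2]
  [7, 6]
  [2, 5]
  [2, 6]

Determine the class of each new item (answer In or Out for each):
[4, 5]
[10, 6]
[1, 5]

Out, In, Out

Rule: max ≥ 9. This holds for each 'In' example and fails for each 'Out' one.
[4, 5] → max 5 → Out.
[10, 6] → max 10 → In.
[1, 5] → max 5 → Out.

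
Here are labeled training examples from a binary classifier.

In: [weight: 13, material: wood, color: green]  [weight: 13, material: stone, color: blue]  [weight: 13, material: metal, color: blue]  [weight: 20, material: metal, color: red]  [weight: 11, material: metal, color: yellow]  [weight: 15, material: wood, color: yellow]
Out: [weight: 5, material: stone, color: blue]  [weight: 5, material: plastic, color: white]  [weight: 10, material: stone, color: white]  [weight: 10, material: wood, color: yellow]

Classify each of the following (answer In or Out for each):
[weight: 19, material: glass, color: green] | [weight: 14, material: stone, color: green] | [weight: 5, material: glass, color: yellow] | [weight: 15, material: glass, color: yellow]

In, In, Out, In

A rule that fits every label: weight ≥ 11 — true of each 'In' example, false of each 'Out' one.
In: [weight: 19, material: glass, color: green], since weight = 19.
In: [weight: 14, material: stone, color: green], since weight = 14.
Out: [weight: 5, material: glass, color: yellow], since weight = 5.
In: [weight: 15, material: glass, color: yellow], since weight = 15.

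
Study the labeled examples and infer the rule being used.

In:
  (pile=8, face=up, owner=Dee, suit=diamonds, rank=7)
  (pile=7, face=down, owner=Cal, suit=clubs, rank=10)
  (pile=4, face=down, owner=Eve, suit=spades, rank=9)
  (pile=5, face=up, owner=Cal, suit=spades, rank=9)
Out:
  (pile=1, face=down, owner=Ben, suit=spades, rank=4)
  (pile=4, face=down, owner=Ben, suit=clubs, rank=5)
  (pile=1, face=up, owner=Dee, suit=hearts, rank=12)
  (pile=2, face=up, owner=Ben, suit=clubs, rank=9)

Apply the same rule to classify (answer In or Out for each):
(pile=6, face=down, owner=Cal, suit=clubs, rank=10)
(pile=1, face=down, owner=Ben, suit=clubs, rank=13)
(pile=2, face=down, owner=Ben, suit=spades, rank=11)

In, Out, Out

All 'In' examples share one property — rank ≥ 7 AND pile ≥ 4 — and every 'Out' example lacks it.
(pile=6, face=down, owner=Cal, suit=clubs, rank=10): In (rank = 10, pile = 6).
(pile=1, face=down, owner=Ben, suit=clubs, rank=13): Out (rank = 13, pile = 1).
(pile=2, face=down, owner=Ben, suit=spades, rank=11): Out (rank = 11, pile = 2).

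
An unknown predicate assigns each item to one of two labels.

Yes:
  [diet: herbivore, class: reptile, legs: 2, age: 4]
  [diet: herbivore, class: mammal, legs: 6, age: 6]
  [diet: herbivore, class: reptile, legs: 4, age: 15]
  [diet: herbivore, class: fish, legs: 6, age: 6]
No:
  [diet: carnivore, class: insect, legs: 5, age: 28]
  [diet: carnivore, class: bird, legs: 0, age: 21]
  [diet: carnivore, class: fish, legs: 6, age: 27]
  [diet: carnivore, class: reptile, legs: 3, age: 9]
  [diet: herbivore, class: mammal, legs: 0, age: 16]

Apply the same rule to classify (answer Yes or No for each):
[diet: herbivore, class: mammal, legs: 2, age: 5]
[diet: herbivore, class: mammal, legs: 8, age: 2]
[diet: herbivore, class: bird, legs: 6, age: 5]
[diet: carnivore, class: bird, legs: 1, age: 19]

One predicate separates the groups cleanly: diet is herbivore AND age ≤ 15.
Yes: [diet: herbivore, class: mammal, legs: 2, age: 5], since diet is herbivore, age = 5.
Yes: [diet: herbivore, class: mammal, legs: 8, age: 2], since diet is herbivore, age = 2.
Yes: [diet: herbivore, class: bird, legs: 6, age: 5], since diet is herbivore, age = 5.
No: [diet: carnivore, class: bird, legs: 1, age: 19], since diet is carnivore, age = 19.

Yes, Yes, Yes, No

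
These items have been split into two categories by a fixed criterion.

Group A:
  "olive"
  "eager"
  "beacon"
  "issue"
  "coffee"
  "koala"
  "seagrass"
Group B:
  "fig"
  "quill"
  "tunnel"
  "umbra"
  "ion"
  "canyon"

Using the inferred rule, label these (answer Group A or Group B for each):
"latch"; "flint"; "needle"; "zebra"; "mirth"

'Group A' ⟺ has ≥ 3 vowels.
"latch": 1 vowel, fails this test → Group B. "flint": 1 vowel, fails this test → Group B. "needle": 3 vowels, fits → Group A. "zebra": 2 vowels, fails this test → Group B. "mirth": 1 vowel, fails this test → Group B.

Group B, Group B, Group A, Group B, Group B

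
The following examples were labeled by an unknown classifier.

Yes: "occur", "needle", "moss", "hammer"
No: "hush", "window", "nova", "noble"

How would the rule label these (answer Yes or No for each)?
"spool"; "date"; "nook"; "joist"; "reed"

Checking candidate rules against both groups, what survives is: has a double letter.
"spool": 'oo' doubled — meets the rule, so Yes.
"date": no doubled letter — lacks this property, so No.
"nook": 'oo' doubled — meets the rule, so Yes.
"joist": no doubled letter — lacks this property, so No.
"reed": 'ee' doubled — meets the rule, so Yes.

Yes, No, Yes, No, Yes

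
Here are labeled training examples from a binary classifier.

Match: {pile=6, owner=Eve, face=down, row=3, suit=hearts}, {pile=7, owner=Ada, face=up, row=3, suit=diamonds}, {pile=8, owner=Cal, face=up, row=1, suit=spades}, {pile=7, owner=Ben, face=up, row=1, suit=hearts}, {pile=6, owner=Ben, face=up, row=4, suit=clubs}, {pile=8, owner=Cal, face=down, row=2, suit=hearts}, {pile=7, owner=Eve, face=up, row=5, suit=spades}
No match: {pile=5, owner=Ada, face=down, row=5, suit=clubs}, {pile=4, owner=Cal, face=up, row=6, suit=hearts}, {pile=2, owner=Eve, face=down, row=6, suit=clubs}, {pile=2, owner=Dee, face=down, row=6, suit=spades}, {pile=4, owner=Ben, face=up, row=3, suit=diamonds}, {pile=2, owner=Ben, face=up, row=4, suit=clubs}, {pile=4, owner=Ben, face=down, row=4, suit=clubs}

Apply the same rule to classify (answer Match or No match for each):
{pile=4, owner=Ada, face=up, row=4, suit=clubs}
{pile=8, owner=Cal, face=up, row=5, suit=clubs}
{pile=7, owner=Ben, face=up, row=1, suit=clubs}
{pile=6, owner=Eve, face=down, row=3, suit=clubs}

The simplest hypothesis consistent with all the labels is: pile ≥ 6.
{pile=4, owner=Ada, face=up, row=4, suit=clubs}: No match (pile = 4). {pile=8, owner=Cal, face=up, row=5, suit=clubs}: Match (pile = 8). {pile=7, owner=Ben, face=up, row=1, suit=clubs}: Match (pile = 7). {pile=6, owner=Eve, face=down, row=3, suit=clubs}: Match (pile = 6).

No match, Match, Match, Match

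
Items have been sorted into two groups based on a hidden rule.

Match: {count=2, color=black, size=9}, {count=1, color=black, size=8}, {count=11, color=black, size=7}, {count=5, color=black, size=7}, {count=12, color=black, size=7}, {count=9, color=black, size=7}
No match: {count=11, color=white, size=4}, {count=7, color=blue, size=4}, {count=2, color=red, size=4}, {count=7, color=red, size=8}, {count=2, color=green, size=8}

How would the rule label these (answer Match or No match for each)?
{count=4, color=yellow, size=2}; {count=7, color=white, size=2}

No match, No match

Every 'Match' example satisfies: color is black. None of the 'No match' examples do.
{count=4, color=yellow, size=2}: color is yellow — doesn't qualify, so No match.
{count=7, color=white, size=2}: color is white — doesn't qualify, so No match.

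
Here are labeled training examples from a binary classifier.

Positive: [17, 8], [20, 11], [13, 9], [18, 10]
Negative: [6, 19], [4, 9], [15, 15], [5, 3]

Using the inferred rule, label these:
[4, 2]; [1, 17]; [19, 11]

Negative, Negative, Positive

A rule that fits every label: first > second AND sum ≥ 13 — true of each 'Positive' example, false of each 'Negative' one.
Negative: [4, 2], since 4 > 2, 4+2 = 6.
Negative: [1, 17], since 1 < 17, 1+17 = 18.
Positive: [19, 11], since 19 > 11, 19+11 = 30.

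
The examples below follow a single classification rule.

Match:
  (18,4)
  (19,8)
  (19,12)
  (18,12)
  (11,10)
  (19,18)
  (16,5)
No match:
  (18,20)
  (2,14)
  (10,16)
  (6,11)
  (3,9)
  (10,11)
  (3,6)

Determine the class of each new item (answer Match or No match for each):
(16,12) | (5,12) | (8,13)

Match, No match, No match

The pattern is that an item is 'Match' exactly when: first > second.
(16,12) — 16 > 12, hence Match.
(5,12) — 5 < 12, hence No match.
(8,13) — 8 < 13, hence No match.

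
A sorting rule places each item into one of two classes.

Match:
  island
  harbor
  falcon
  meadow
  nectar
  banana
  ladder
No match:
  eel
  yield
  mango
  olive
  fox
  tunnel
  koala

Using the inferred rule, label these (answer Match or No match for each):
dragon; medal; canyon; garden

Match, No match, Match, Match

Every 'Match' example satisfies: even length AND contains 'a'. None of the 'No match' examples do.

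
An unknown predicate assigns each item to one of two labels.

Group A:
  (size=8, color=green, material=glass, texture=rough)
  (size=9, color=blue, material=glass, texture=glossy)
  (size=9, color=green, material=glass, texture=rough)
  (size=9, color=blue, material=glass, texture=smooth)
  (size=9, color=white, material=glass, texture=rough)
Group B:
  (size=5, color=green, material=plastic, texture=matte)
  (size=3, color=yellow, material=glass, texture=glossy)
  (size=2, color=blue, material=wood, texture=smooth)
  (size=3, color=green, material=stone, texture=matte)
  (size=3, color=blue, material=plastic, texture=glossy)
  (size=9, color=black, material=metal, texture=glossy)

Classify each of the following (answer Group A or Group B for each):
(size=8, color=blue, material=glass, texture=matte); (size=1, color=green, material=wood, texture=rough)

The distinguishing property — material is glass AND size ≥ 5 — holds for all the 'Group A' cases and none of the 'Group B' cases.
(size=8, color=blue, material=glass, texture=matte) — material is glass, size = 8, hence Group A. (size=1, color=green, material=wood, texture=rough) — material is wood, size = 1, hence Group B.

Group A, Group B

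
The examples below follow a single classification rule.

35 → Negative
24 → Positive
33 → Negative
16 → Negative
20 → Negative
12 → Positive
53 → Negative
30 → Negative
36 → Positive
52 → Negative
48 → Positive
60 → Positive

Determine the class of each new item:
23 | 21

Checking candidate rules against both groups, what survives is: multiple of 12.
23: Negative (23 = 12·1 + 11). 21: Negative (21 = 12·1 + 9).

Negative, Negative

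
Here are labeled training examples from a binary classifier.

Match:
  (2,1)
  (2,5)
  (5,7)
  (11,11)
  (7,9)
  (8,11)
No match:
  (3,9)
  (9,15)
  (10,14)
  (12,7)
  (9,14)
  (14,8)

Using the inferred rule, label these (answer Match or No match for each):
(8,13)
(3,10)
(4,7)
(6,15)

No match, No match, Match, No match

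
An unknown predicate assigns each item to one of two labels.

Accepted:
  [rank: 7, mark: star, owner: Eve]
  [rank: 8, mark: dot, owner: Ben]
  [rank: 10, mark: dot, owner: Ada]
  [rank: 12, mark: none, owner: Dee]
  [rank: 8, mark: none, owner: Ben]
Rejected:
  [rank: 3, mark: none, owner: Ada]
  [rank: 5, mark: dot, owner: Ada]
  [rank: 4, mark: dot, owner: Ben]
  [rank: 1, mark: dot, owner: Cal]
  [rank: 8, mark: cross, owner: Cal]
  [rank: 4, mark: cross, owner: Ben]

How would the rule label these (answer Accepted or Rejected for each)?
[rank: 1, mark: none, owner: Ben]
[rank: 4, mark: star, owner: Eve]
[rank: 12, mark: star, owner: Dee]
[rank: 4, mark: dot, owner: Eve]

Rejected, Rejected, Accepted, Rejected

The common property of the 'Accepted' items is: owner is not Cal AND rank ≥ 7. No 'Rejected' item has it.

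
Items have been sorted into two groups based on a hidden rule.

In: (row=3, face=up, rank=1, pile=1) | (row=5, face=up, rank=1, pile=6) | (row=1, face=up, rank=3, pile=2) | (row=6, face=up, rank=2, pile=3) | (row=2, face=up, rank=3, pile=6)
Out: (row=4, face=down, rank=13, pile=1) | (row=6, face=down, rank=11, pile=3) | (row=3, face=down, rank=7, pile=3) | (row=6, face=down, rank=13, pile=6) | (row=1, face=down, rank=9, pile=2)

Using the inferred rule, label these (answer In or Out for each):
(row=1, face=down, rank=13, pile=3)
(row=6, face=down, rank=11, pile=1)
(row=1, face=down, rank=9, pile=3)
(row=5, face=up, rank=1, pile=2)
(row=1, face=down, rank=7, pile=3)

Out, Out, Out, In, Out

All 'In' examples share one property — face is up — and every 'Out' example lacks it.
(row=1, face=down, rank=13, pile=3) — face is down, hence Out. (row=6, face=down, rank=11, pile=1) — face is down, hence Out. (row=1, face=down, rank=9, pile=3) — face is down, hence Out. (row=5, face=up, rank=1, pile=2) — face is up, hence In. (row=1, face=down, rank=7, pile=3) — face is down, hence Out.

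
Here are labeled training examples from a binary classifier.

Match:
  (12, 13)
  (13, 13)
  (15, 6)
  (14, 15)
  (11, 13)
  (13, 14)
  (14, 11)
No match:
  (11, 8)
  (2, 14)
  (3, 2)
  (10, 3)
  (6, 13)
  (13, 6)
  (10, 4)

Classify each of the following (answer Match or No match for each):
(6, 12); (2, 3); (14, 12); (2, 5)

A rule that fits every label: sum ≥ 21 — true of each 'Match' example, false of each 'No match' one.
No match: (6, 12), since 6+12 = 18. No match: (2, 3), since 2+3 = 5. Match: (14, 12), since 14+12 = 26. No match: (2, 5), since 2+5 = 7.

No match, No match, Match, No match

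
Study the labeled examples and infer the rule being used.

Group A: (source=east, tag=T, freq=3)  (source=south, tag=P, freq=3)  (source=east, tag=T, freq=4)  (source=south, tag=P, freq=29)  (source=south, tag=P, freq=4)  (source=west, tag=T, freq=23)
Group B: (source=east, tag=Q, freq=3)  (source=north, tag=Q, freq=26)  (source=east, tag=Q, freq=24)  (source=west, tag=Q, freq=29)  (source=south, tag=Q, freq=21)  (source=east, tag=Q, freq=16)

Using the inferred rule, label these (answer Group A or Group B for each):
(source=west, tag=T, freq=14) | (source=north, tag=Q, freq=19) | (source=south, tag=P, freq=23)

Rule: tag is not Q. This holds for each 'Group A' example and fails for each 'Group B' one.

Group A, Group B, Group A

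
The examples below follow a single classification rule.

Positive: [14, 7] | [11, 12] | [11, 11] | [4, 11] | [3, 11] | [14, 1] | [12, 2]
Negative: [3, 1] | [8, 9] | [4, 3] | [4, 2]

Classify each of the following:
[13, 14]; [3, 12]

Positive, Positive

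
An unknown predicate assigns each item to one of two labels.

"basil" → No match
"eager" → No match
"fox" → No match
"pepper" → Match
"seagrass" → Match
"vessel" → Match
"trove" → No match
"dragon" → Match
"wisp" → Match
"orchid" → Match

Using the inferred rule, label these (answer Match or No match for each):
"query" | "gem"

No match, No match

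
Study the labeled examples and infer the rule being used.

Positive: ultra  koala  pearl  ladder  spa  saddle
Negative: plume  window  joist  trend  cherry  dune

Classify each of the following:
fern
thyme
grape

Negative, Negative, Positive

A rule that fits every label: contains 'a' — true of each 'Positive' example, false of each 'Negative' one.
fern: no 'a' — doesn't match, so Negative. thyme: no 'a' — doesn't match, so Negative. grape: has 'a' — meets the rule, so Positive.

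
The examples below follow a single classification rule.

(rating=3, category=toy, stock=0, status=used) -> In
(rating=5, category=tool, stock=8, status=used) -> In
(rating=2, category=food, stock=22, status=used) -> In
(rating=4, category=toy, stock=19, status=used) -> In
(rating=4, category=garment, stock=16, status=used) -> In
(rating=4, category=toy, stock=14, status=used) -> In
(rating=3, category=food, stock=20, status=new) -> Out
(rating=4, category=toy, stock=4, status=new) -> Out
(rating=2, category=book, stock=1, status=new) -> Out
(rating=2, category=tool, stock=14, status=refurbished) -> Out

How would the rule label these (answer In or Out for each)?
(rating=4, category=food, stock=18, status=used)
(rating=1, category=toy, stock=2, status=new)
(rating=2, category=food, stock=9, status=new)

In, Out, Out

All 'In' examples share one property — status is used — and every 'Out' example lacks it.
(rating=4, category=food, stock=18, status=used) — status is used, hence In. (rating=1, category=toy, stock=2, status=new) — status is new, hence Out. (rating=2, category=food, stock=9, status=new) — status is new, hence Out.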